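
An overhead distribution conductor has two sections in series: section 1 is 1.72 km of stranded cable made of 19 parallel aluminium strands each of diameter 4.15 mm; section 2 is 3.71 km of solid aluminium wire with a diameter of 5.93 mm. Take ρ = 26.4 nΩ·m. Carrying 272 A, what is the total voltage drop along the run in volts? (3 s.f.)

ρ = 26.4 nΩ·m = 2.64×10^-8 Ω·m
Section 1: A_strand = π(2.0750e-03)² = 1.353e-05 m²; R₁ = ρL/(N·A_s) = (2.64×10^-8)(1720)/(19×1.353e-05) = 0.1767 Ω
Section 2: A = π(d/2)² = π(2.9650e-03 m)² = 2.762e-05 m²
R₂ = (2.64×10^-8)(3710)/(2.762e-05) = 3.546 Ω
R = R₁ + R₂ = 3.723 Ω
V = IR = 272 × 3.723 = 1010 V

1010 V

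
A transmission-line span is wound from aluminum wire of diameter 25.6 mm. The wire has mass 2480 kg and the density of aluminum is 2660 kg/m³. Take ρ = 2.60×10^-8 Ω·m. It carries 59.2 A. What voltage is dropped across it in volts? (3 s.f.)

5.42 V

A = π(d/2)² = π(1.2800e-02 m)² = 5.1472e-04 m²
L = m/(density·A) = 2480/(2660×5.1472e-04) = 1811 m
R = ρL/A = (2.60×10^-8)(1811)/(5.1472e-04) = 0.0915 Ω
V = IR = 59.2 × 0.0915 = 5.42 V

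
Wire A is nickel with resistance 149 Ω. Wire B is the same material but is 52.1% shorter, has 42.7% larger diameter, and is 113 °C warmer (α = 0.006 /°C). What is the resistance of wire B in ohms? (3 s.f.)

58.8 Ω

R ∝ ρL/d² with ρ ∝ (1+αΔT), so R_B/R_A = (1 − 52.1/100) × (1 + 42.7/100)⁻² × (1 + 0.006×113)
= 0.479 × 0.4911 × 1.678 = 0.3947
R_B = 0.3947 × 149 = 58.8 Ω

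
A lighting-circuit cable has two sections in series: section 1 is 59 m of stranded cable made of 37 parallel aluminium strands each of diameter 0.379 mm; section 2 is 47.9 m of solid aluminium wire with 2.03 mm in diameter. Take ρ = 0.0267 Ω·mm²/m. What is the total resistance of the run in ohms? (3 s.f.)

ρ = 0.0267 Ω·mm²/m = 2.67×10^-8 Ω·m
Section 1: A_strand = π(1.8950e-04)² = 1.128e-07 m²; R₁ = ρL/(N·A_s) = (2.67×10^-8)(59)/(37×1.128e-07) = 0.3774 Ω
Section 2: A = π(d/2)² = π(1.0150e-03 m)² = 3.237e-06 m²
R₂ = (2.67×10^-8)(47.9)/(3.237e-06) = 0.3952 Ω
R = R₁ + R₂ = 0.773 Ω

0.773 Ω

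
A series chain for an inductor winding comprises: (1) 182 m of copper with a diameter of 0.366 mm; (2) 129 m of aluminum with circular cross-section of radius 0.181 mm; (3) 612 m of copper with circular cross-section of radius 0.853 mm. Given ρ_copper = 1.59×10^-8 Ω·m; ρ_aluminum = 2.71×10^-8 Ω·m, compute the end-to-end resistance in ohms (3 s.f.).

65.7 Ω

Seg 1: A = π(d/2)² = π(1.8300e-04 m)² = 1.052e-07 m²
R_1 = (1.59×10^-8)(182)/(1.052e-07) = 27.51 Ω
Seg 2: A = πr² = π(1.8100e-04 m)² = 1.029e-07 m²
R_2 = (2.71×10^-8)(129)/(1.029e-07) = 33.97 Ω
Seg 3: A = πr² = π(8.5300e-04 m)² = 2.286e-06 m²
R_3 = (1.59×10^-8)(612)/(2.286e-06) = 4.257 Ω
R_total = R_1 + R_2 + R_3 = 65.7 Ω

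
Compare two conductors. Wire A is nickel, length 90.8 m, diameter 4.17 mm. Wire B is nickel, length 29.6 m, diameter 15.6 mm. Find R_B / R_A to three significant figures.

R ∝ ρL/d², so R_B/R_A = (L_B/L_A) × (d_A/d_B)²
= (29.6/90.8) × (4.17/15.6)² = 0.0233

0.0233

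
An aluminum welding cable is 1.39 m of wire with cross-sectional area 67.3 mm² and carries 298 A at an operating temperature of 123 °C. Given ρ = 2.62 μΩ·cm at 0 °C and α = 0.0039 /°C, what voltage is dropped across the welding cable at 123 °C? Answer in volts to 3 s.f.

ρ = 2.62 μΩ·cm = 2.62×10^-8 Ω·m
A = 67.3 mm² = 6.730e-05 m²
R₍0₎ = ρL/A = (2.62×10^-8)(1.39)/(6.730e-05) = 5.411×10^-4 Ω
R₍123₎ = R₍0₎(1 + αΔT) = 5.411×10^-4 × (1 + 0.0039×123) = 8.007×10^-4 Ω
V = IR = 298 × 8.007×10^-4 = 0.239 V

0.239 V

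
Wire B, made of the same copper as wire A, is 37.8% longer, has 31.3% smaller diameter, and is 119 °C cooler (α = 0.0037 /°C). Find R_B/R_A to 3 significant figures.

R ∝ ρL/d² with ρ ∝ (1+αΔT), so R_B/R_A = (1 + 37.8/100) × (1 − 31.3/100)⁻² × (1 − 0.0037×119)
= 1.378 × 2.119 × 0.5597 = 1.63

1.63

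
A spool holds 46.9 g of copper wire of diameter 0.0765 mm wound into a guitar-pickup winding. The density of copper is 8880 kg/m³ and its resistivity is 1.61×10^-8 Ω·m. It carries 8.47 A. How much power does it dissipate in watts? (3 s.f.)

2.89×10^5 W

A = π(d/2)² = π(3.8250e-05 m)² = 4.5963e-09 m²
L = m/(density·A) = 0.0469/(8880×4.5963e-09) = 1149 m
R = ρL/A = (1.61×10^-8)(1149)/(4.5963e-09) = 4025 Ω
P = I²R = (8.47)² × 4025 = 2.89×10^5 W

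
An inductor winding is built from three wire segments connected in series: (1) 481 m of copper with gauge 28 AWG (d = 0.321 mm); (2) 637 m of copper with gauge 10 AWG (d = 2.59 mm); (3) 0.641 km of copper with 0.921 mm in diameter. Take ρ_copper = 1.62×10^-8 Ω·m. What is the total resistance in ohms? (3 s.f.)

Seg 1: A = π(0.321/2 mm)² = π(1.6050e-04 m)² = 8.093e-08 m²
R_1 = (1.62×10^-8)(481)/(8.093e-08) = 96.29 Ω
Seg 2: A = π(2.59/2 mm)² = π(1.2950e-03 m)² = 5.269e-06 m²
R_2 = (1.62×10^-8)(637)/(5.269e-06) = 1.959 Ω
Seg 3: A = π(d/2)² = π(4.6050e-04 m)² = 6.662e-07 m²
R_3 = (1.62×10^-8)(641)/(6.662e-07) = 15.59 Ω
R_total = R_1 + R_2 + R_3 = 114 Ω

114 Ω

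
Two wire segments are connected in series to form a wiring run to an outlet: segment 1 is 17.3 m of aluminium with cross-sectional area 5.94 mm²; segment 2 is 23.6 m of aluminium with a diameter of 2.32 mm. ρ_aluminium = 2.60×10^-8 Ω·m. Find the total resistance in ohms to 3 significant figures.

0.221 Ω

Segment 1: A = 5.94 mm² = 5.940e-06 m²
R₁ = ρL/A = (2.60×10^-8)(17.3)/(5.940e-06) = 0.07572 Ω
Segment 2: A = π(d/2)² = π(1.1600e-03 m)² = 4.227e-06 m²
R₂ = (2.60×10^-8)(23.6)/(4.227e-06) = 0.1452 Ω
R = R₁ + R₂ = 0.221 Ω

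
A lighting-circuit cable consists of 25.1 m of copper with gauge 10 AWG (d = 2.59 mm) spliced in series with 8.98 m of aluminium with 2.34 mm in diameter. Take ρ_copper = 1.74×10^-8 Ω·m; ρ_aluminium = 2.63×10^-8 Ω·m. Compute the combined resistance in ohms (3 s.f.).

0.138 Ω

Segment 1: A = π(2.59/2 mm)² = π(1.2950e-03 m)² = 5.269e-06 m²
R₁ = ρL/A = (1.74×10^-8)(25.1)/(5.269e-06) = 0.0829 Ω
Segment 2: A = π(d/2)² = π(1.1700e-03 m)² = 4.301e-06 m²
R₂ = (2.63×10^-8)(8.98)/(4.301e-06) = 0.05492 Ω
R = R₁ + R₂ = 0.138 Ω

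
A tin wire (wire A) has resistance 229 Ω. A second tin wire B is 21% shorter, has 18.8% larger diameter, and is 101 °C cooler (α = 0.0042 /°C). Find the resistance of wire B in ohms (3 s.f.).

73.8 Ω

R ∝ ρL/d² with ρ ∝ (1+αΔT), so R_B/R_A = (1 − 21/100) × (1 + 18.8/100)⁻² × (1 − 0.0042×101)
= 0.79 × 0.7085 × 0.5758 = 0.3223
R_B = 0.3223 × 229 = 73.8 Ω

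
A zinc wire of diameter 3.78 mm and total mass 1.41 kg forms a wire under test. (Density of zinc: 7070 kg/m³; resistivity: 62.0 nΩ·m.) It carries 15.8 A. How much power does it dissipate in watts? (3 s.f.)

24.5 W

ρ = 62.0 nΩ·m = 6.20×10^-8 Ω·m
A = π(d/2)² = π(1.8900e-03 m)² = 1.1222e-05 m²
L = m/(density·A) = 1.41/(7070×1.1222e-05) = 17.77 m
R = ρL/A = (6.20×10^-8)(17.77)/(1.1222e-05) = 0.09818 Ω
P = I²R = (15.8)² × 0.09818 = 24.5 W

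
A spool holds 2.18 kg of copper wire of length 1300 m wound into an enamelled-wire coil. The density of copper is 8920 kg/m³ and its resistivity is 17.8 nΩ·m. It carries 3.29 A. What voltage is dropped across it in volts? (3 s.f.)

ρ = 17.8 nΩ·m = 1.78×10^-8 Ω·m
A = m/(density·L) = 2.18/(8920×1300) = 1.8800e-07 m²
R = ρL/A = (1.78×10^-8)(1300)/(1.8800e-07) = 123.1 Ω
V = IR = 3.29 × 123.1 = 405 V

405 V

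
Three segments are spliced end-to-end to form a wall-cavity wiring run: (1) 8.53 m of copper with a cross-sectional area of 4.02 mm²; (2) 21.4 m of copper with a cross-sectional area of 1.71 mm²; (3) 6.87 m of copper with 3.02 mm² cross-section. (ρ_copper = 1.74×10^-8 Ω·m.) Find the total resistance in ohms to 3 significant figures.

Seg 1: A = 4.02 mm² = 4.020e-06 m²
R_1 = (1.74×10^-8)(8.53)/(4.020e-06) = 0.03692 Ω
Seg 2: A = 1.71 mm² = 1.710e-06 m²
R_2 = (1.74×10^-8)(21.4)/(1.710e-06) = 0.2178 Ω
Seg 3: A = 3.02 mm² = 3.020e-06 m²
R_3 = (1.74×10^-8)(6.87)/(3.020e-06) = 0.03958 Ω
R_total = R_1 + R_2 + R_3 = 0.294 Ω

0.294 Ω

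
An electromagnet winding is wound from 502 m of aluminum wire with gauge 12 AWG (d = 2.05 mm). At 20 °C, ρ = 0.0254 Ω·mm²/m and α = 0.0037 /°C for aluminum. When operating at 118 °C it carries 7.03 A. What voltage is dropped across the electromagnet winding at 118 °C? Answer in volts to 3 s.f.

37.0 V

ρ = 0.0254 Ω·mm²/m = 2.54×10^-8 Ω·m
A = π(2.05/2 mm)² = π(1.0250e-03 m)² = 3.301e-06 m²
R₍20₎ = ρL/A = (2.54×10^-8)(502)/(3.301e-06) = 3.863 Ω
R₍118₎ = R₍20₎(1 + αΔT) = 3.863 × (1 + 0.0037×98) = 5.264 Ω
V = IR = 7.03 × 5.264 = 37.0 V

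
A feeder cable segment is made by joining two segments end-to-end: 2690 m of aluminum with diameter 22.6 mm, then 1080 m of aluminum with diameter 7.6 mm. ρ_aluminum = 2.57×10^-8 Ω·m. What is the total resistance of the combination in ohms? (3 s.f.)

Segment 1: A = π(d/2)² = π(1.1300e-02 m)² = 4.011e-04 m²
R₁ = ρL/A = (2.57×10^-8)(2690)/(4.011e-04) = 0.1723 Ω
Segment 2: A = π(d/2)² = π(3.8000e-03 m)² = 4.536e-05 m²
R₂ = (2.57×10^-8)(1080)/(4.536e-05) = 0.6118 Ω
R = R₁ + R₂ = 0.784 Ω

0.784 Ω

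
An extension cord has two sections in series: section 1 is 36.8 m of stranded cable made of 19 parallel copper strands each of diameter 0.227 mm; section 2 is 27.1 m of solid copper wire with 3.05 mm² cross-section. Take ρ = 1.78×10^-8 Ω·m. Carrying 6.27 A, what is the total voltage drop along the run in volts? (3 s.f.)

6.33 V

Section 1: A_strand = π(1.1350e-04)² = 4.047e-08 m²; R₁ = ρL/(N·A_s) = (1.78×10^-8)(36.8)/(19×4.047e-08) = 0.8519 Ω
Section 2: A = 3.05 mm² = 3.050e-06 m²
R₂ = (1.78×10^-8)(27.1)/(3.050e-06) = 0.1582 Ω
R = R₁ + R₂ = 1.01 Ω
V = IR = 6.27 × 1.01 = 6.33 V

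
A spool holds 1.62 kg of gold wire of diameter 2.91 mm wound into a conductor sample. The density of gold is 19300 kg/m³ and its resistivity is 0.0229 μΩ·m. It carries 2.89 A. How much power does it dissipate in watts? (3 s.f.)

ρ = 0.0229 μΩ·m = 2.29×10^-8 Ω·m
A = π(d/2)² = π(1.4550e-03 m)² = 6.6508e-06 m²
L = m/(density·A) = 1.62/(19300×6.6508e-06) = 12.62 m
R = ρL/A = (2.29×10^-8)(12.62)/(6.6508e-06) = 0.04346 Ω
P = I²R = (2.89)² × 0.04346 = 0.363 W

0.363 W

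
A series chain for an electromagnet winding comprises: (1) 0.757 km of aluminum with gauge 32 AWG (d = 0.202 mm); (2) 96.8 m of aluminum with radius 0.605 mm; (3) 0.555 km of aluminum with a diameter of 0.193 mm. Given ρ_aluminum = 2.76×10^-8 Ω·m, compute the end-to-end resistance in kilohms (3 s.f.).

Seg 1: A = π(0.202/2 mm)² = π(1.0100e-04 m)² = 3.205e-08 m²
R_1 = (2.76×10^-8)(757)/(3.205e-08) = 651.9 Ω
Seg 2: A = πr² = π(6.0500e-04 m)² = 1.150e-06 m²
R_2 = (2.76×10^-8)(96.8)/(1.150e-06) = 2.323 Ω
Seg 3: A = π(d/2)² = π(9.6500e-05 m)² = 2.926e-08 m²
R_3 = (2.76×10^-8)(555)/(2.926e-08) = 523.6 Ω
R_total = R_1 + R_2 + R_3 = 1.18 kΩ

1.18 kΩ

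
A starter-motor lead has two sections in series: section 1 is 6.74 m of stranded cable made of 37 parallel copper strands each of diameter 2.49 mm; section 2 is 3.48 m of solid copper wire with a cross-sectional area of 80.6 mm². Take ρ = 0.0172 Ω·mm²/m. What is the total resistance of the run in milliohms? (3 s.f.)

1.39 mΩ

ρ = 0.0172 Ω·mm²/m = 1.72×10^-8 Ω·m
Section 1: A_strand = π(1.2450e-03)² = 4.870e-06 m²; R₁ = ρL/(N·A_s) = (1.72×10^-8)(6.74)/(37×4.870e-06) = 6.434×10^-4 Ω
Section 2: A = 80.6 mm² = 8.060e-05 m²
R₂ = (1.72×10^-8)(3.48)/(8.060e-05) = 7.426×10^-4 Ω
R = R₁ + R₂ = 1.39 mΩ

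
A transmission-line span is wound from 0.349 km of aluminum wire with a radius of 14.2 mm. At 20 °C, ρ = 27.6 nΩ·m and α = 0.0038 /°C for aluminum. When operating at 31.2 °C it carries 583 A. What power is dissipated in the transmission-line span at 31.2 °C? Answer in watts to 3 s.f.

ρ = 27.6 nΩ·m = 2.76×10^-8 Ω·m
A = πr² = π(1.4200e-02 m)² = 6.335e-04 m²
R₍20₎ = ρL/A = (2.76×10^-8)(349)/(6.335e-04) = 0.01521 Ω
R₍31.2₎ = R₍20₎(1 + αΔT) = 0.01521 × (1 + 0.0038×11.2) = 0.01585 Ω
P = I²R = (583)² × 0.01585 = 5390 W

5390 W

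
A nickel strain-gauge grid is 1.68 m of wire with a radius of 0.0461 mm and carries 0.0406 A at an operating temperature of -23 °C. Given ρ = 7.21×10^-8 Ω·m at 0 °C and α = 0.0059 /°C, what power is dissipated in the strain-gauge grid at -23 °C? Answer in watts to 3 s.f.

A = πr² = π(4.6100e-05 m)² = 6.677e-09 m²
R₍0₎ = ρL/A = (7.21×10^-8)(1.68)/(6.677e-09) = 18.14 Ω
R₍-23₎ = R₍0₎(1 + αΔT) = 18.14 × (1 + 0.0059×-23) = 15.68 Ω
P = I²R = (0.0406)² × 15.68 = 0.0258 W

0.0258 W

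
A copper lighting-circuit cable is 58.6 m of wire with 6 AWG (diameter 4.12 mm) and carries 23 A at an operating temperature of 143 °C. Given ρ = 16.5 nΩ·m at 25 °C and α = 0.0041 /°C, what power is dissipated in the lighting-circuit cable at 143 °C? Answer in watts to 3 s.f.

ρ = 16.5 nΩ·m = 1.65×10^-8 Ω·m
A = π(4.12/2 mm)² = π(2.0600e-03 m)² = 1.333e-05 m²
R₍25₎ = ρL/A = (1.65×10^-8)(58.6)/(1.333e-05) = 0.07253 Ω
R₍143₎ = R₍25₎(1 + αΔT) = 0.07253 × (1 + 0.0041×118) = 0.1076 Ω
P = I²R = (23)² × 0.1076 = 56.9 W

56.9 W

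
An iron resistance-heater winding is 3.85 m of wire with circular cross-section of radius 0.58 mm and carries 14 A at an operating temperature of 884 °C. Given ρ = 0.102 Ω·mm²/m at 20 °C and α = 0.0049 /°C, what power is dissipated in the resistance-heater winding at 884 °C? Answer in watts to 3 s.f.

381 W

ρ = 0.102 Ω·mm²/m = 1.02×10^-7 Ω·m
A = πr² = π(5.8000e-04 m)² = 1.057e-06 m²
R₍20₎ = ρL/A = (1.02×10^-7)(3.85)/(1.057e-06) = 0.3716 Ω
R₍884₎ = R₍20₎(1 + αΔT) = 0.3716 × (1 + 0.0049×864) = 1.945 Ω
P = I²R = (14)² × 1.945 = 381 W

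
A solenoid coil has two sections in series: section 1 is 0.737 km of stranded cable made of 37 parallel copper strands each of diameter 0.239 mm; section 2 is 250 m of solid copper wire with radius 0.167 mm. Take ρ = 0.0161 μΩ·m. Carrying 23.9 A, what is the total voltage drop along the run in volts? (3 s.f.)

ρ = 0.0161 μΩ·m = 1.61×10^-8 Ω·m
Section 1: A_strand = π(1.1950e-04)² = 4.486e-08 m²; R₁ = ρL/(N·A_s) = (1.61×10^-8)(737)/(37×4.486e-08) = 7.148 Ω
Section 2: A = πr² = π(1.6700e-04 m)² = 8.762e-08 m²
R₂ = (1.61×10^-8)(250)/(8.762e-08) = 45.94 Ω
R = R₁ + R₂ = 53.09 Ω
V = IR = 23.9 × 53.09 = 1270 V

1270 V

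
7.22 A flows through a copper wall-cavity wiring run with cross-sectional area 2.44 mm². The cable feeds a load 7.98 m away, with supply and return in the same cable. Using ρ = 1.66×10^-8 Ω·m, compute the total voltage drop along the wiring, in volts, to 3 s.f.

0.784 V

A = 2.44 mm² = 2.440e-06 m²
Total conductor length (both ways) L = 2 × 7.98 = 15.96 m
R = ρL/A = (1.66×10^-8)(15.96)/(2.440e-06) = 0.1086 Ω
V = IR = 7.22 × 0.1086 = 0.784 V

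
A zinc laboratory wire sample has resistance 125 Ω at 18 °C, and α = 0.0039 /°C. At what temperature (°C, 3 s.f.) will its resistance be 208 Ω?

188 °C

R = R₀(1 + α(T − T₀)) ⇒ T = T₀ + (R/R₀ − 1)/α
T = 18 + (208/125 − 1)/0.0039 = 18 + (0.664)/0.0039 = 188 °C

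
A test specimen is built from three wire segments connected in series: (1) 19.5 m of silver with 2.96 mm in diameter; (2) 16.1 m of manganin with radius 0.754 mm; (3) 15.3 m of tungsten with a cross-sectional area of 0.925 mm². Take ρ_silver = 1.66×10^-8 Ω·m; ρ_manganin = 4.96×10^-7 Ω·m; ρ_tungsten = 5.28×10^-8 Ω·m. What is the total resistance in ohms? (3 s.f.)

5.39 Ω

Seg 1: A = π(d/2)² = π(1.4800e-03 m)² = 6.881e-06 m²
R_1 = (1.66×10^-8)(19.5)/(6.881e-06) = 0.04704 Ω
Seg 2: A = πr² = π(7.5400e-04 m)² = 1.786e-06 m²
R_2 = (4.96×10^-7)(16.1)/(1.786e-06) = 4.471 Ω
Seg 3: A = 0.925 mm² = 9.250e-07 m²
R_3 = (5.28×10^-8)(15.3)/(9.250e-07) = 0.8733 Ω
R_total = R_1 + R_2 + R_3 = 5.39 Ω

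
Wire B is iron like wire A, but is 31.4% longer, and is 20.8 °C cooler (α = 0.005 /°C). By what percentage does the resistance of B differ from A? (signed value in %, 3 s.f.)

R ∝ ρL/d² with ρ ∝ (1+αΔT), so R_B/R_A = (1 + 31.4/100) × (1 − 0.005×20.8)
= 1.314 × 0.896 = 1.177
(R_B − R_A)/R_A = 1.177 − 1 = 17.7%

17.7%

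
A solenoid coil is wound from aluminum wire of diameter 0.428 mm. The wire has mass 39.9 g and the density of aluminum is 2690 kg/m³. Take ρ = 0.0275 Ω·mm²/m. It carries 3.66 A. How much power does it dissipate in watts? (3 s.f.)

ρ = 0.0275 Ω·mm²/m = 2.75×10^-8 Ω·m
A = π(d/2)² = π(2.1400e-04 m)² = 1.4387e-07 m²
L = m/(density·A) = 0.0399/(2690×1.4387e-07) = 103.1 m
R = ρL/A = (2.75×10^-8)(103.1)/(1.4387e-07) = 19.71 Ω
P = I²R = (3.66)² × 19.71 = 264 W

264 W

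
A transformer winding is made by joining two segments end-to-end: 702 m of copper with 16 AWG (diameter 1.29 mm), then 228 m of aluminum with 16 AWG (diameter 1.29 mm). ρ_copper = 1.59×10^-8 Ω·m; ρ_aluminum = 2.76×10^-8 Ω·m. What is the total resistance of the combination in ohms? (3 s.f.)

Segment 1: A = π(1.29/2 mm)² = π(6.4500e-04 m)² = 1.307e-06 m²
R₁ = ρL/A = (1.59×10^-8)(702)/(1.307e-06) = 8.54 Ω
R₂ = (2.76×10^-8)(228)/(1.307e-06) = 4.815 Ω
R = R₁ + R₂ = 13.4 Ω

13.4 Ω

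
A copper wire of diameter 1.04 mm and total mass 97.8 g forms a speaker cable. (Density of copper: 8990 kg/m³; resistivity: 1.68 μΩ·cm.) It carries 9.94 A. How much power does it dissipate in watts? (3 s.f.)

25.0 W

ρ = 1.68 μΩ·cm = 1.68×10^-8 Ω·m
A = π(d/2)² = π(5.2000e-04 m)² = 8.4949e-07 m²
L = m/(density·A) = 0.0978/(8990×8.4949e-07) = 12.81 m
R = ρL/A = (1.68×10^-8)(12.81)/(8.4949e-07) = 0.2533 Ω
P = I²R = (9.94)² × 0.2533 = 25.0 W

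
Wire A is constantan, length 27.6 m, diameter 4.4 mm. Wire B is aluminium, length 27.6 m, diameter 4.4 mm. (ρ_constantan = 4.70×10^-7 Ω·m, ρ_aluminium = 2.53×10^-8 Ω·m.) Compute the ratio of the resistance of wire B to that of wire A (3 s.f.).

0.0538

R ∝ ρL/d², so R_B/R_A = (ρ_B/ρ_A)
= (2.53×10^-8/4.70×10^-7) = 0.0538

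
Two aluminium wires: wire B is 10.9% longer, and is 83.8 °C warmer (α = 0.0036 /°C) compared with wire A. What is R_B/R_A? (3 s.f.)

R ∝ ρL/d² with ρ ∝ (1+αΔT), so R_B/R_A = (1 + 10.9/100) × (1 + 0.0036×83.8)
= 1.109 × 1.302 = 1.44

1.44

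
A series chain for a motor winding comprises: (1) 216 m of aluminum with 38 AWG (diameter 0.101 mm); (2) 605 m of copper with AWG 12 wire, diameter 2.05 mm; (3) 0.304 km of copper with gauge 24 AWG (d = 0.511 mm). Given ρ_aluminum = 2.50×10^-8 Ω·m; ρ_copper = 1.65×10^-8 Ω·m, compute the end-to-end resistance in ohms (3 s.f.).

701 Ω

Seg 1: A = π(0.101/2 mm)² = π(5.0500e-05 m)² = 8.012e-09 m²
R_1 = (2.50×10^-8)(216)/(8.012e-09) = 674 Ω
Seg 2: A = π(2.05/2 mm)² = π(1.0250e-03 m)² = 3.301e-06 m²
R_2 = (1.65×10^-8)(605)/(3.301e-06) = 3.024 Ω
Seg 3: A = π(0.511/2 mm)² = π(2.5550e-04 m)² = 2.051e-07 m²
R_3 = (1.65×10^-8)(304)/(2.051e-07) = 24.46 Ω
R_total = R_1 + R_2 + R_3 = 701 Ω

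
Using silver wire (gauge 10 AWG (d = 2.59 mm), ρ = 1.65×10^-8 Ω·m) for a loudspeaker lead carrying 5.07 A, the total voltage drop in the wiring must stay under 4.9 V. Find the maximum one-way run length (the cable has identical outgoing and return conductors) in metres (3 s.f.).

A = π(2.59/2 mm)² = π(1.2950e-03 m)² = 5.269e-06 m²
L_max = V_max·A/(2·ρI) = (4.9)(5.269e-06)/(2×1.65×10^-8×5.07) = 154 m

154 m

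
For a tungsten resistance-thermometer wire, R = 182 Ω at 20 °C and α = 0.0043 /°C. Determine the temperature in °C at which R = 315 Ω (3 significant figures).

R = R₀(1 + α(T − T₀)) ⇒ T = T₀ + (R/R₀ − 1)/α
T = 20 + (315/182 − 1)/0.0043 = 20 + (0.7308)/0.0043 = 190 °C

190 °C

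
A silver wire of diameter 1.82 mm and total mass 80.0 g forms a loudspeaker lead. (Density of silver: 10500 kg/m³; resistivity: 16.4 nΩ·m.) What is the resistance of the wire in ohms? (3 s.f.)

ρ = 16.4 nΩ·m = 1.64×10^-8 Ω·m
A = π(d/2)² = π(9.1000e-04 m)² = 2.6016e-06 m²
L = m/(density·A) = 0.08/(10500×2.6016e-06) = 2.929 m
R = ρL/A = (1.64×10^-8)(2.929)/(2.6016e-06) = 0.0185 Ω

0.0185 Ω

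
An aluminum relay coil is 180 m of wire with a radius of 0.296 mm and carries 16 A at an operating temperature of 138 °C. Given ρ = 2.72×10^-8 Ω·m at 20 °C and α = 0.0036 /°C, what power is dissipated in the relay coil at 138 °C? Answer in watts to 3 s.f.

6490 W

A = πr² = π(2.9600e-04 m)² = 2.753e-07 m²
R₍20₎ = ρL/A = (2.72×10^-8)(180)/(2.753e-07) = 17.79 Ω
R₍138₎ = R₍20₎(1 + αΔT) = 17.79 × (1 + 0.0036×118) = 25.34 Ω
P = I²R = (16)² × 25.34 = 6490 W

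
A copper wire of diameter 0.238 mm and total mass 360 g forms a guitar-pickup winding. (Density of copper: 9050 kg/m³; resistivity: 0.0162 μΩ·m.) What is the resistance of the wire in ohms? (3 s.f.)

326 Ω

ρ = 0.0162 μΩ·m = 1.62×10^-8 Ω·m
A = π(d/2)² = π(1.1900e-04 m)² = 4.4488e-08 m²
L = m/(density·A) = 0.36/(9050×4.4488e-08) = 894.1 m
R = ρL/A = (1.62×10^-8)(894.1)/(4.4488e-08) = 326 Ω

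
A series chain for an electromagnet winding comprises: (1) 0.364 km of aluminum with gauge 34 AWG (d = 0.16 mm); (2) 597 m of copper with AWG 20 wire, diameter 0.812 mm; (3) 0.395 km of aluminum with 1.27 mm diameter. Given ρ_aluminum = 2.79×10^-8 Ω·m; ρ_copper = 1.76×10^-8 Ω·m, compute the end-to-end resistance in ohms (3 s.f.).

Seg 1: A = π(0.16/2 mm)² = π(8.0000e-05 m)² = 2.011e-08 m²
R_1 = (2.79×10^-8)(364)/(2.011e-08) = 505.1 Ω
Seg 2: A = π(0.812/2 mm)² = π(4.0600e-04 m)² = 5.178e-07 m²
R_2 = (1.76×10^-8)(597)/(5.178e-07) = 20.29 Ω
Seg 3: A = π(d/2)² = π(6.3500e-04 m)² = 1.267e-06 m²
R_3 = (2.79×10^-8)(395)/(1.267e-06) = 8.7 Ω
R_total = R_1 + R_2 + R_3 = 534 Ω

534 Ω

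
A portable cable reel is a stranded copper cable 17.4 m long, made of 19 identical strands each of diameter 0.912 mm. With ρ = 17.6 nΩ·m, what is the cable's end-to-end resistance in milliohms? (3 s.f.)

ρ = 17.6 nΩ·m = 1.76×10^-8 Ω·m
A_strand = π(4.5600e-04 m)² = 6.533e-07 m²
R_strand = ρL/A = (1.76×10^-8)(17.4)/(6.533e-07) = 0.4688 Ω
R_total = R_strand/N = 0.4688/19 = 24.7 mΩ

24.7 mΩ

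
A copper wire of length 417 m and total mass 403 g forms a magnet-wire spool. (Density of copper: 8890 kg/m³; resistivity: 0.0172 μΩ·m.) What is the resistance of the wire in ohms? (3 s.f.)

66.0 Ω

ρ = 0.0172 μΩ·m = 1.72×10^-8 Ω·m
A = m/(density·L) = 0.403/(8890×417) = 1.0871e-07 m²
R = ρL/A = (1.72×10^-8)(417)/(1.0871e-07) = 66.0 Ω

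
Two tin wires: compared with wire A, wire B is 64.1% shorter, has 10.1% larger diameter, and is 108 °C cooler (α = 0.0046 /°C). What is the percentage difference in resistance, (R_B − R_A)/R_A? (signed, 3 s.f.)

-85.1%

R ∝ ρL/d² with ρ ∝ (1+αΔT), so R_B/R_A = (1 − 64.1/100) × (1 + 10.1/100)⁻² × (1 − 0.0046×108)
= 0.359 × 0.8249 × 0.5032 = 0.149
(R_B − R_A)/R_A = 0.149 − 1 = -85.1%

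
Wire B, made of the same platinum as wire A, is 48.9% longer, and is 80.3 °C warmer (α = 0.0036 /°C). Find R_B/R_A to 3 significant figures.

R ∝ ρL/d² with ρ ∝ (1+αΔT), so R_B/R_A = (1 + 48.9/100) × (1 + 0.0036×80.3)
= 1.489 × 1.289 = 1.92

1.92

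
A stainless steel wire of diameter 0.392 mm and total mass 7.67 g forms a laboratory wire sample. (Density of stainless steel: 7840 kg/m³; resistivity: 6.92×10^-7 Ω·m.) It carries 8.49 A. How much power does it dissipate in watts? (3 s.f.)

A = π(d/2)² = π(1.9600e-04 m)² = 1.2069e-07 m²
L = m/(density·A) = 0.00767/(7840×1.2069e-07) = 8.106 m
R = ρL/A = (6.92×10^-7)(8.106)/(1.2069e-07) = 46.48 Ω
P = I²R = (8.49)² × 46.48 = 3350 W

3350 W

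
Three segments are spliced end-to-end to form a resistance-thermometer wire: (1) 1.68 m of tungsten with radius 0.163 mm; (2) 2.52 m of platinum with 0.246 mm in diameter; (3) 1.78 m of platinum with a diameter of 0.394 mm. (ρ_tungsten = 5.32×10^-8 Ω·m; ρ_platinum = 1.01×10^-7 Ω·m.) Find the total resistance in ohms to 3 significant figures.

Seg 1: A = πr² = π(1.6300e-04 m)² = 8.347e-08 m²
R_1 = (5.32×10^-8)(1.68)/(8.347e-08) = 1.071 Ω
Seg 2: A = π(d/2)² = π(1.2300e-04 m)² = 4.753e-08 m²
R_2 = (1.01×10^-7)(2.52)/(4.753e-08) = 5.355 Ω
Seg 3: A = π(d/2)² = π(1.9700e-04 m)² = 1.219e-07 m²
R_3 = (1.01×10^-7)(1.78)/(1.219e-07) = 1.475 Ω
R_total = R_1 + R_2 + R_3 = 7.90 Ω

7.90 Ω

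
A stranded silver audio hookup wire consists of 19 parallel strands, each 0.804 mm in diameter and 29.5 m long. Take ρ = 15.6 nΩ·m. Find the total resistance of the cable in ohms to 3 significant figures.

ρ = 15.6 nΩ·m = 1.56×10^-8 Ω·m
A_strand = π(4.0200e-04 m)² = 5.077e-07 m²
R_strand = ρL/A = (1.56×10^-8)(29.5)/(5.077e-07) = 0.9065 Ω
R_total = R_strand/N = 0.9065/19 = 0.0477 Ω

0.0477 Ω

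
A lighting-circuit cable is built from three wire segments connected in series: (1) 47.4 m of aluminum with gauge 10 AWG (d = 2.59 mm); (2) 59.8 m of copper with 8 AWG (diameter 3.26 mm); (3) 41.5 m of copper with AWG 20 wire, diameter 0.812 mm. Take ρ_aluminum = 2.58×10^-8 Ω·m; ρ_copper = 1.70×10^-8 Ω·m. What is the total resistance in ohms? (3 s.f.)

Seg 1: A = π(2.59/2 mm)² = π(1.2950e-03 m)² = 5.269e-06 m²
R_1 = (2.58×10^-8)(47.4)/(5.269e-06) = 0.2321 Ω
Seg 2: A = π(3.26/2 mm)² = π(1.6300e-03 m)² = 8.347e-06 m²
R_2 = (1.70×10^-8)(59.8)/(8.347e-06) = 0.1218 Ω
Seg 3: A = π(0.812/2 mm)² = π(4.0600e-04 m)² = 5.178e-07 m²
R_3 = (1.70×10^-8)(41.5)/(5.178e-07) = 1.362 Ω
R_total = R_1 + R_2 + R_3 = 1.72 Ω

1.72 Ω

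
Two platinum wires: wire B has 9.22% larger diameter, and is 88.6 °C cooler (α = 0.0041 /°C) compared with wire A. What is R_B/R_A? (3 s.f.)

0.534

R ∝ ρL/d² with ρ ∝ (1+αΔT), so R_B/R_A = (1 + 9.22/100)⁻² × (1 − 0.0041×88.6)
= 0.8383 × 0.6367 = 0.534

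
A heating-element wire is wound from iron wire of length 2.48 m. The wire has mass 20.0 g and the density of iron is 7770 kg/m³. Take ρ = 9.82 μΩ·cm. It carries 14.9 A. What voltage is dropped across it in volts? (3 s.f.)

ρ = 9.82 μΩ·cm = 9.82×10^-8 Ω·m
A = m/(density·L) = 0.02/(7770×2.48) = 1.0379e-06 m²
R = ρL/A = (9.82×10^-8)(2.48)/(1.0379e-06) = 0.2346 Ω
V = IR = 14.9 × 0.2346 = 3.50 V

3.50 V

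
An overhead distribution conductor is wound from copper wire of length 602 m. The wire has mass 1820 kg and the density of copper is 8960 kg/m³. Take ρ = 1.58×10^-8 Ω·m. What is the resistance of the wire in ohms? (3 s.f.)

A = m/(density·L) = 1820/(8960×602) = 3.3742e-04 m²
R = ρL/A = (1.58×10^-8)(602)/(3.3742e-04) = 0.0282 Ω

0.0282 Ω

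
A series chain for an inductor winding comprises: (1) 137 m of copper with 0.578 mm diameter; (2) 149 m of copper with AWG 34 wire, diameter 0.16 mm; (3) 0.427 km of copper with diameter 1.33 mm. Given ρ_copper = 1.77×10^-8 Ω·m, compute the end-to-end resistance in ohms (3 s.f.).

Seg 1: A = π(d/2)² = π(2.8900e-04 m)² = 2.624e-07 m²
R_1 = (1.77×10^-8)(137)/(2.624e-07) = 9.242 Ω
Seg 2: A = π(0.16/2 mm)² = π(8.0000e-05 m)² = 2.011e-08 m²
R_2 = (1.77×10^-8)(149)/(2.011e-08) = 131.2 Ω
Seg 3: A = π(d/2)² = π(6.6500e-04 m)² = 1.389e-06 m²
R_3 = (1.77×10^-8)(427)/(1.389e-06) = 5.44 Ω
R_total = R_1 + R_2 + R_3 = 146 Ω

146 Ω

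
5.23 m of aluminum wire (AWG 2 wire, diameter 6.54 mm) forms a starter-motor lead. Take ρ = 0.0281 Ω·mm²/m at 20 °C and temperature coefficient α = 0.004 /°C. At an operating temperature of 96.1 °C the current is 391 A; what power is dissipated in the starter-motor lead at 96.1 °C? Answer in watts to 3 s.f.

872 W

ρ = 0.0281 Ω·mm²/m = 2.81×10^-8 Ω·m
A = π(6.54/2 mm)² = π(3.2700e-03 m)² = 3.359e-05 m²
R₍20₎ = ρL/A = (2.81×10^-8)(5.23)/(3.359e-05) = 0.004375 Ω
R₍96.1₎ = R₍20₎(1 + αΔT) = 0.004375 × (1 + 0.004×76.1) = 0.005707 Ω
P = I²R = (391)² × 0.005707 = 872 W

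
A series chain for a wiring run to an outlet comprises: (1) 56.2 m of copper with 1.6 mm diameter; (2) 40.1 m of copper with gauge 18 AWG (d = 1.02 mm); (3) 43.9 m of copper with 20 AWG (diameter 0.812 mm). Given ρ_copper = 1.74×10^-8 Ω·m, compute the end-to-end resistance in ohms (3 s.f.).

Seg 1: A = π(d/2)² = π(8.0000e-04 m)² = 2.011e-06 m²
R_1 = (1.74×10^-8)(56.2)/(2.011e-06) = 0.4864 Ω
Seg 2: A = π(1.02/2 mm)² = π(5.1000e-04 m)² = 8.171e-07 m²
R_2 = (1.74×10^-8)(40.1)/(8.171e-07) = 0.8539 Ω
Seg 3: A = π(0.812/2 mm)² = π(4.0600e-04 m)² = 5.178e-07 m²
R_3 = (1.74×10^-8)(43.9)/(5.178e-07) = 1.475 Ω
R_total = R_1 + R_2 + R_3 = 2.82 Ω

2.82 Ω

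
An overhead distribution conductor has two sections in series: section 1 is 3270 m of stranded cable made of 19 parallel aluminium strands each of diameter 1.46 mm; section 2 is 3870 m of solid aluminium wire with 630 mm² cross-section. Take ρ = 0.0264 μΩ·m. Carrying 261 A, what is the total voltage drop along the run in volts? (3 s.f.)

751 V

ρ = 0.0264 μΩ·m = 2.64×10^-8 Ω·m
Section 1: A_strand = π(7.3000e-04)² = 1.674e-06 m²; R₁ = ρL/(N·A_s) = (2.64×10^-8)(3270)/(19×1.674e-06) = 2.714 Ω
Section 2: A = 630 mm² = 6.300e-04 m²
R₂ = (2.64×10^-8)(3870)/(6.300e-04) = 0.1622 Ω
R = R₁ + R₂ = 2.876 Ω
V = IR = 261 × 2.876 = 751 V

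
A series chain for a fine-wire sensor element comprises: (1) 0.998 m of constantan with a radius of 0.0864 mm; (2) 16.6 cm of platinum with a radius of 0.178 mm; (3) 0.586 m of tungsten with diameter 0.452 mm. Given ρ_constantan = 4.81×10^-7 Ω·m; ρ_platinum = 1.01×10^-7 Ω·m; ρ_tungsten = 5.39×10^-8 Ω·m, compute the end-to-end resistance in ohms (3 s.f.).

20.8 Ω

Seg 1: A = πr² = π(8.6400e-05 m)² = 2.345e-08 m²
R_1 = (4.81×10^-7)(0.998)/(2.345e-08) = 20.47 Ω
Seg 2: A = πr² = π(1.7800e-04 m)² = 9.954e-08 m²
R_2 = (1.01×10^-7)(0.166)/(9.954e-08) = 0.1684 Ω
Seg 3: A = π(d/2)² = π(2.2600e-04 m)² = 1.605e-07 m²
R_3 = (5.39×10^-8)(0.586)/(1.605e-07) = 0.1968 Ω
R_total = R_1 + R_2 + R_3 = 20.8 Ω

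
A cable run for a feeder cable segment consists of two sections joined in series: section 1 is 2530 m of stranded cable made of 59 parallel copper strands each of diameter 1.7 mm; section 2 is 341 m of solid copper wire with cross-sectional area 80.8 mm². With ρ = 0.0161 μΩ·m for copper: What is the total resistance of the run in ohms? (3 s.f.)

0.372 Ω

ρ = 0.0161 μΩ·m = 1.61×10^-8 Ω·m
Section 1: A_strand = π(8.5000e-04)² = 2.270e-06 m²; R₁ = ρL/(N·A_s) = (1.61×10^-8)(2530)/(59×2.270e-06) = 0.3042 Ω
Section 2: A = 80.8 mm² = 8.080e-05 m²
R₂ = (1.61×10^-8)(341)/(8.080e-05) = 0.06795 Ω
R = R₁ + R₂ = 0.372 Ω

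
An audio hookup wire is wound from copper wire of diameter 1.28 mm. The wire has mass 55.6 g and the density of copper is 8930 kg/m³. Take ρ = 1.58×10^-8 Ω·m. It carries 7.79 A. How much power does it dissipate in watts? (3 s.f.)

3.61 W

A = π(d/2)² = π(6.4000e-04 m)² = 1.2868e-06 m²
L = m/(density·A) = 0.0556/(8930×1.2868e-06) = 4.839 m
R = ρL/A = (1.58×10^-8)(4.839)/(1.2868e-06) = 0.05941 Ω
P = I²R = (7.79)² × 0.05941 = 3.61 W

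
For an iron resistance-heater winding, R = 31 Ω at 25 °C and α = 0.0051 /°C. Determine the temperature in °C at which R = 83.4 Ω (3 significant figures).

R = R₀(1 + α(T − T₀)) ⇒ T = T₀ + (R/R₀ − 1)/α
T = 25 + (83.4/31 − 1)/0.0051 = 25 + (1.69)/0.0051 = 356 °C

356 °C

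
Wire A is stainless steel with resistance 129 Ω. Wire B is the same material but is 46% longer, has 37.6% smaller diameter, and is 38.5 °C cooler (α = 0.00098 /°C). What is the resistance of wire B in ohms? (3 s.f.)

R ∝ ρL/d² with ρ ∝ (1+αΔT), so R_B/R_A = (1 + 46/100) × (1 − 37.6/100)⁻² × (1 − 0.00098×38.5)
= 1.46 × 2.568 × 0.9623 = 3.608
R_B = 3.608 × 129 = 465 Ω

465 Ω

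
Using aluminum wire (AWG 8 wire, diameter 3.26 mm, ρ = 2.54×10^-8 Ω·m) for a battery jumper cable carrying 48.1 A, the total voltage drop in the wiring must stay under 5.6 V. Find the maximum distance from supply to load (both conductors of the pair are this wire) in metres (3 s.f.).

19.1 m

A = π(3.26/2 mm)² = π(1.6300e-03 m)² = 8.347e-06 m²
L_max = V_max·A/(2·ρI) = (5.6)(8.347e-06)/(2×2.54×10^-8×48.1) = 19.1 m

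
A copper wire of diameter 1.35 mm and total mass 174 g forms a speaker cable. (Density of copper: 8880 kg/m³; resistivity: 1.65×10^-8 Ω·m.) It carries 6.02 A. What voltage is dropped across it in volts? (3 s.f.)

0.950 V

A = π(d/2)² = π(6.7500e-04 m)² = 1.4314e-06 m²
L = m/(density·A) = 0.174/(8880×1.4314e-06) = 13.69 m
R = ρL/A = (1.65×10^-8)(13.69)/(1.4314e-06) = 0.1578 Ω
V = IR = 6.02 × 0.1578 = 0.950 V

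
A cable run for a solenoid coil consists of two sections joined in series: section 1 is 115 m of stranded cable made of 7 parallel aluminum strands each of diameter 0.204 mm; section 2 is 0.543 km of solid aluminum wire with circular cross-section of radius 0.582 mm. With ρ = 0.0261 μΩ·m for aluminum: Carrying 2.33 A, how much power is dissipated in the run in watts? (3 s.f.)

ρ = 0.0261 μΩ·m = 2.61×10^-8 Ω·m
Section 1: A_strand = π(1.0200e-04)² = 3.269e-08 m²; R₁ = ρL/(N·A_s) = (2.61×10^-8)(115)/(7×3.269e-08) = 13.12 Ω
Section 2: A = πr² = π(5.8200e-04 m)² = 1.064e-06 m²
R₂ = (2.61×10^-8)(543)/(1.064e-06) = 13.32 Ω
R = R₁ + R₂ = 26.44 Ω
P = I²R = (2.33)² × 26.44 = 144 W

144 W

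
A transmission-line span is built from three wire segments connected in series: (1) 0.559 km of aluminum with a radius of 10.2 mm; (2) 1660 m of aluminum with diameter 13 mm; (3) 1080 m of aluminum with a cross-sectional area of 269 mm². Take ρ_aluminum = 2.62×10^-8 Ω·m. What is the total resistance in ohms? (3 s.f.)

Seg 1: A = πr² = π(1.0200e-02 m)² = 3.269e-04 m²
R_1 = (2.62×10^-8)(559)/(3.269e-04) = 0.04481 Ω
Seg 2: A = π(d/2)² = π(6.5000e-03 m)² = 1.327e-04 m²
R_2 = (2.62×10^-8)(1660)/(1.327e-04) = 0.3277 Ω
Seg 3: A = 269 mm² = 2.690e-04 m²
R_3 = (2.62×10^-8)(1080)/(2.690e-04) = 0.1052 Ω
R_total = R_1 + R_2 + R_3 = 0.478 Ω

0.478 Ω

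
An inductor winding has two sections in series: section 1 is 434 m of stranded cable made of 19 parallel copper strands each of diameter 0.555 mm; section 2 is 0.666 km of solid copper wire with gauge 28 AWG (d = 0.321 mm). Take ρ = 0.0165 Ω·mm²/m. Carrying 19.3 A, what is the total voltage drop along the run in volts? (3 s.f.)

2650 V

ρ = 0.0165 Ω·mm²/m = 1.65×10^-8 Ω·m
Section 1: A_strand = π(2.7750e-04)² = 2.419e-07 m²; R₁ = ρL/(N·A_s) = (1.65×10^-8)(434)/(19×2.419e-07) = 1.558 Ω
Section 2: A = π(0.321/2 mm)² = π(1.6050e-04 m)² = 8.093e-08 m²
R₂ = (1.65×10^-8)(666)/(8.093e-08) = 135.8 Ω
R = R₁ + R₂ = 137.3 Ω
V = IR = 19.3 × 137.3 = 2650 V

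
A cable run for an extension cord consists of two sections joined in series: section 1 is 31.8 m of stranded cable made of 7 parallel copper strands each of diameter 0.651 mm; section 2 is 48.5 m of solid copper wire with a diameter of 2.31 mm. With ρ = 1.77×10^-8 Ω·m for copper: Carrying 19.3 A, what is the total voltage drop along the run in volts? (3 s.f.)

8.62 V

Section 1: A_strand = π(3.2550e-04)² = 3.329e-07 m²; R₁ = ρL/(N·A_s) = (1.77×10^-8)(31.8)/(7×3.329e-07) = 0.2416 Ω
Section 2: A = π(d/2)² = π(1.1550e-03 m)² = 4.191e-06 m²
R₂ = (1.77×10^-8)(48.5)/(4.191e-06) = 0.2048 Ω
R = R₁ + R₂ = 0.4464 Ω
V = IR = 19.3 × 0.4464 = 8.62 V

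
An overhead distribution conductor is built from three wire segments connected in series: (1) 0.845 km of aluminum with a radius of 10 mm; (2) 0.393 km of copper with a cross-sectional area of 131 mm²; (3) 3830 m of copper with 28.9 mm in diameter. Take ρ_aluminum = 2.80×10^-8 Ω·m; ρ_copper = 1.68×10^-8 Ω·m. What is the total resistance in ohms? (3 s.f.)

Seg 1: A = πr² = π(1.0000e-02 m)² = 3.142e-04 m²
R_1 = (2.80×10^-8)(845)/(3.142e-04) = 0.07531 Ω
Seg 2: A = 131 mm² = 1.310e-04 m²
R_2 = (1.68×10^-8)(393)/(1.310e-04) = 0.0504 Ω
Seg 3: A = π(d/2)² = π(1.4450e-02 m)² = 6.560e-04 m²
R_3 = (1.68×10^-8)(3830)/(6.560e-04) = 0.09809 Ω
R_total = R_1 + R_2 + R_3 = 0.224 Ω

0.224 Ω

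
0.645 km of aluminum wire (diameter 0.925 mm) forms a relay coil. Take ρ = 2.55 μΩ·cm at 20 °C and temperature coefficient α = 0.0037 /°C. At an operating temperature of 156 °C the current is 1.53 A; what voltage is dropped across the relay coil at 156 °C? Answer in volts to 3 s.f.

ρ = 2.55 μΩ·cm = 2.55×10^-8 Ω·m
A = π(d/2)² = π(4.6250e-04 m)² = 6.720e-07 m²
R₍20₎ = ρL/A = (2.55×10^-8)(645)/(6.720e-07) = 24.48 Ω
R₍156₎ = R₍20₎(1 + αΔT) = 24.48 × (1 + 0.0037×136) = 36.79 Ω
V = IR = 1.53 × 36.79 = 56.3 V

56.3 V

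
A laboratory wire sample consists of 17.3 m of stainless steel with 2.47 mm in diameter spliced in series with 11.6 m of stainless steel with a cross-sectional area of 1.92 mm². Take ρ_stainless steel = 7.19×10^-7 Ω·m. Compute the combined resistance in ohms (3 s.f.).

Segment 1: A = π(d/2)² = π(1.2350e-03 m)² = 4.792e-06 m²
R₁ = ρL/A = (7.19×10^-7)(17.3)/(4.792e-06) = 2.596 Ω
Segment 2: A = 1.92 mm² = 1.920e-06 m²
R₂ = (7.19×10^-7)(11.6)/(1.920e-06) = 4.344 Ω
R = R₁ + R₂ = 6.94 Ω

6.94 Ω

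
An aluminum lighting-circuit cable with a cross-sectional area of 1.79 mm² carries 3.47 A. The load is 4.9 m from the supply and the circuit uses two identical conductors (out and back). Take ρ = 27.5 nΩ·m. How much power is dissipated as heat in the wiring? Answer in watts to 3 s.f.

1.81 W

ρ = 27.5 nΩ·m = 2.75×10^-8 Ω·m
A = 1.79 mm² = 1.790e-06 m²
Total conductor length (both ways) L = 2 × 4.9 = 9.8 m
R = ρL/A = (2.75×10^-8)(9.8)/(1.790e-06) = 0.1506 Ω
P = I²R = (3.47)² × 0.1506 = 1.81 W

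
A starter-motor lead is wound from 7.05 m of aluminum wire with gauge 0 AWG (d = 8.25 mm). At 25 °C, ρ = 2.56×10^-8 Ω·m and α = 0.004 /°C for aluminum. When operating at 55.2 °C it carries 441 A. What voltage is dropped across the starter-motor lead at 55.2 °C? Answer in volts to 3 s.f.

A = π(8.25/2 mm)² = π(4.1250e-03 m)² = 5.346e-05 m²
R₍25₎ = ρL/A = (2.56×10^-8)(7.05)/(5.346e-05) = 0.003376 Ω
R₍55.2₎ = R₍25₎(1 + αΔT) = 0.003376 × (1 + 0.004×30.2) = 0.003784 Ω
V = IR = 441 × 0.003784 = 1.67 V

1.67 V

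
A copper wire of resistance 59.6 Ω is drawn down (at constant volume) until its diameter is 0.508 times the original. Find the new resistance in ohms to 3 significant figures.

895 Ω

Volume constant ⇒ L' = L/r² with r = 0.508. R' = ρL'/A' = ρ(L/r²)/(πr²d₀²/4) = R/r⁴.
R' = 15.02 × 59.6 = 895 Ω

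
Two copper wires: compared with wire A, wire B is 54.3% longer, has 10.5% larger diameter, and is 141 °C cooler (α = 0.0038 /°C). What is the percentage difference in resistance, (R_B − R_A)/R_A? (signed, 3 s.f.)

R ∝ ρL/d² with ρ ∝ (1+αΔT), so R_B/R_A = (1 + 54.3/100) × (1 + 10.5/100)⁻² × (1 − 0.0038×141)
= 1.543 × 0.819 × 0.4642 = 0.5866
(R_B − R_A)/R_A = 0.5866 − 1 = -41.3%

-41.3%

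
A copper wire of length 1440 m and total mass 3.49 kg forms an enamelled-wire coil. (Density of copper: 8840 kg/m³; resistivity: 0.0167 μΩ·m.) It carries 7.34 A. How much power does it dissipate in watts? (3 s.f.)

ρ = 0.0167 μΩ·m = 1.67×10^-8 Ω·m
A = m/(density·L) = 3.49/(8840×1440) = 2.7416e-07 m²
R = ρL/A = (1.67×10^-8)(1440)/(2.7416e-07) = 87.71 Ω
P = I²R = (7.34)² × 87.71 = 4730 W

4730 W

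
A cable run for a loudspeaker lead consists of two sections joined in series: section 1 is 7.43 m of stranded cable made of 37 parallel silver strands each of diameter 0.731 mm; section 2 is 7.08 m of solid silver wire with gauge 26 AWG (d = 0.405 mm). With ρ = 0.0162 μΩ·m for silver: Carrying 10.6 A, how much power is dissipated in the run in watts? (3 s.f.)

ρ = 0.0162 μΩ·m = 1.62×10^-8 Ω·m
Section 1: A_strand = π(3.6550e-04)² = 4.197e-07 m²; R₁ = ρL/(N·A_s) = (1.62×10^-8)(7.43)/(37×4.197e-07) = 0.007751 Ω
Section 2: A = π(0.405/2 mm)² = π(2.0250e-04 m)² = 1.288e-07 m²
R₂ = (1.62×10^-8)(7.08)/(1.288e-07) = 0.8903 Ω
R = R₁ + R₂ = 0.8981 Ω
P = I²R = (10.6)² × 0.8981 = 101 W

101 W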